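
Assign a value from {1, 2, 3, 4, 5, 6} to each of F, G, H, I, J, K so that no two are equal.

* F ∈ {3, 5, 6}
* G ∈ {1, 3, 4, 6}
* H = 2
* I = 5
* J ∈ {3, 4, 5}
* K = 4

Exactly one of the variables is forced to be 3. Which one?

H has just one choice, so H = 2.
I must be 5 (only option left). Remove 5 from F, J.
K has just one choice, so K = 4. Eliminate 4 elsewhere: G, J.
So 3 goes to J.

J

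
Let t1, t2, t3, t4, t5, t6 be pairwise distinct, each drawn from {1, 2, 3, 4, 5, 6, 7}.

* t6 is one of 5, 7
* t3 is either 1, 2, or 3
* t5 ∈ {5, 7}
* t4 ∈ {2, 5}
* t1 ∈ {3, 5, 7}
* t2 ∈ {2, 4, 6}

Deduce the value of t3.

t5 and t6 share exactly the 2 values {5, 7}; by pigeonhole those values go to them, so strike 5, 7 from t1, t4.
t1 has just one choice, so t1 = 3. Remove 3 from t3.
t4 has just one choice, so t4 = 2. Remove 2 from t2, t3.
So t3 = 1.

1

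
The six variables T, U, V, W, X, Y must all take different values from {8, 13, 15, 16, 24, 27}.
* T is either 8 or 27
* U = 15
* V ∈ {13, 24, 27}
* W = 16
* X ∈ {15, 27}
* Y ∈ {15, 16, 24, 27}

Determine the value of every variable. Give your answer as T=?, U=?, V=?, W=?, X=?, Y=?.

U's domain is down to {15}, so U = 15. So X, Y can't be 15.
That leaves W = 16. Remove 16 from Y.
That leaves X = 27. Remove 27 from T, V, Y.
Y's domain is down to {24}, so Y = 24. Eliminate 24 elsewhere: V.
That leaves T = 8.
That leaves V = 13.

T=8, U=15, V=13, W=16, X=27, Y=24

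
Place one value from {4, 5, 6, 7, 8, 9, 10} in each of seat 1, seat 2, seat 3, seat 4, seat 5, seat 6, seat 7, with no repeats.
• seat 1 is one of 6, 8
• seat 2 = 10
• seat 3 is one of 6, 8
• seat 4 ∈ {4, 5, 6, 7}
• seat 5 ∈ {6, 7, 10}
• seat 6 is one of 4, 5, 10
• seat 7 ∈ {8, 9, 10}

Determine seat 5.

7

seat 2 must be 10 (only option left). Strike 10 from seat 5, seat 6, seat 7.
The 6 still-open variables together cover exactly {4, 5, 6, 7, 8, 9} — 6 values for 6 variables — and 9 appears only in seat 7's list, so seat 7 = 9.
seat 1 and seat 3 share exactly the 2 values {6, 8}; by pigeonhole those values go to them, so strike 6, 8 from seat 4, seat 5.
So seat 5 = 7.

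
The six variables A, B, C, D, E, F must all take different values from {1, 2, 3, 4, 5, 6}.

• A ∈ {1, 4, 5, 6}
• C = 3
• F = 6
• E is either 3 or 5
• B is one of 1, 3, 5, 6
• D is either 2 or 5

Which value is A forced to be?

4

C must be 3 (only option left). Remove 3 from B, E.
E must be 5 (only option left). So A, B, D can't be 5.
That leaves F = 6. Eliminate 6 elsewhere: A, B.
B has just one choice, so B = 1. Strike 1 from A.
So A = 4.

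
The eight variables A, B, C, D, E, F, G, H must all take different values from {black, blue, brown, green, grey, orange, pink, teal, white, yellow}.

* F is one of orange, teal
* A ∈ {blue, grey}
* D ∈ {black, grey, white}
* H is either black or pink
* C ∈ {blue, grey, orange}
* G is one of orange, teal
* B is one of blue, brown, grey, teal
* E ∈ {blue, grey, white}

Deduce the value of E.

The 8 variables together cover exactly {black, blue, brown, grey, orange, pink, teal, white} — 8 values for 8 variables — and brown appears only in B's list, so B = brown.
The 7 still-open variables draw from only 7 values {black, blue, grey, orange, pink, teal, white}, so each is used; only H can be pink, hence H = pink.
The 6 still-open variables together cover exactly {black, blue, grey, orange, teal, white} — 6 values for 6 variables — and black appears only in D's list, so D = black.
The 5 still-open variables together cover exactly {blue, grey, orange, teal, white} — 5 values for 5 variables — and white appears only in E's list, so E = white.

white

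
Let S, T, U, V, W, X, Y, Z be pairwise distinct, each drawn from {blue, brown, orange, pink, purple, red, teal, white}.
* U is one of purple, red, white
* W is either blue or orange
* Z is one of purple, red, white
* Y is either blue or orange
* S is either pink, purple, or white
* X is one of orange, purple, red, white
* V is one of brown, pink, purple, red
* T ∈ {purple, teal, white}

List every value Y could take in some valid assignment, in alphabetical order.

blue, orange

The 8 variables draw from only 8 values {blue, brown, orange, pink, purple, red, teal, white}, so each is used; only V can be brown, hence V = brown.
The 7 still-open variables together cover exactly {blue, orange, pink, purple, red, teal, white} — 7 values for 7 variables — and pink appears only in S's list, so S = pink.
Among the 6 still-open variables, teal fits only T (and all 6 values in {blue, orange, purple, red, teal, white} must be used), so T = teal.
W and Y between them cover only {blue, orange} — a naked pair. Remove those values from X.
No further eliminations apply; Y can still be any of blue, orange.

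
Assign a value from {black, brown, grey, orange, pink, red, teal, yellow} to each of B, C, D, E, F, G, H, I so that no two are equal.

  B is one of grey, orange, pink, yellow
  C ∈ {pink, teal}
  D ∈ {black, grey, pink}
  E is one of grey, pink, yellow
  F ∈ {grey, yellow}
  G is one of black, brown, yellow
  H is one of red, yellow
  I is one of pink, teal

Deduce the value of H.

Among the 8 variables, brown fits only G (and all 8 values in {black, brown, grey, orange, pink, red, teal, yellow} must be used), so G = brown.
The 7 still-open variables draw from only 7 values {black, grey, orange, pink, red, teal, yellow}, so each is used; only D can be black, hence D = black.
The 6 still-open variables together cover exactly {grey, orange, pink, red, teal, yellow} — 6 values for 6 variables — and orange appears only in B's list, so B = orange.
The 5 still-open variables together cover exactly {grey, pink, red, teal, yellow} — 5 values for 5 variables — and red appears only in H's list, so H = red.

red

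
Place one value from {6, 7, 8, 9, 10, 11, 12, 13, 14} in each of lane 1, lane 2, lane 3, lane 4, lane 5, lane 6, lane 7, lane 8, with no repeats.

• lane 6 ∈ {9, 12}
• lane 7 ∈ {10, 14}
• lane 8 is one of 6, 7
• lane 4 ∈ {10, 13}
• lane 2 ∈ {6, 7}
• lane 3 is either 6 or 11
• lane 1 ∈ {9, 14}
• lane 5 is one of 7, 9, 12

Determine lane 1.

14

The 8 variables together cover exactly {6, 7, 9, 10, 11, 12, 13, 14} — 8 values for 8 variables — and 11 appears only in lane 3's list, so lane 3 = 11.
The 7 still-open variables together cover exactly {6, 7, 9, 10, 12, 13, 14} — 7 values for 7 variables — and 13 appears only in lane 4's list, so lane 4 = 13.
The 6 still-open variables draw from only 6 values {6, 7, 9, 10, 12, 14}, so each is used; only lane 7 can be 10, hence lane 7 = 10.
The 5 still-open variables together cover exactly {6, 7, 9, 12, 14} — 5 values for 5 variables — and 14 appears only in lane 1's list, so lane 1 = 14.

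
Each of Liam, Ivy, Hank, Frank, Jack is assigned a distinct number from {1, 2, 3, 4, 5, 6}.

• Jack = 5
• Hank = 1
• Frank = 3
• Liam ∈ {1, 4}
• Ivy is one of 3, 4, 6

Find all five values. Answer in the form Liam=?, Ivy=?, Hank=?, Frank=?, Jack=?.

Hank must be 1 (only option left). So Liam can't be 1.
That leaves Frank = 3. Eliminate 3 elsewhere: Ivy.
Jack has just one choice, so Jack = 5.
That leaves Liam = 4. Strike 4 from Ivy.
Ivy's domain is down to {6}, so Ivy = 6.

Liam=4, Ivy=6, Hank=1, Frank=3, Jack=5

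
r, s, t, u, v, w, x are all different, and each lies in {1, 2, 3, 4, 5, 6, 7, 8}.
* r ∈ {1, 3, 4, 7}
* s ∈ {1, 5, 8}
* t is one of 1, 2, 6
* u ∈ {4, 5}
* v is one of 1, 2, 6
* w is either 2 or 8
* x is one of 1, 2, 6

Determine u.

4

The 3 variables t, v, x are confined to {1, 2, 6}, which locks those values in; drop them from r, s, w.
w has just one choice, so w = 8. Eliminate 8 elsewhere: s.
That leaves s = 5. Remove 5 from u.
So u = 4.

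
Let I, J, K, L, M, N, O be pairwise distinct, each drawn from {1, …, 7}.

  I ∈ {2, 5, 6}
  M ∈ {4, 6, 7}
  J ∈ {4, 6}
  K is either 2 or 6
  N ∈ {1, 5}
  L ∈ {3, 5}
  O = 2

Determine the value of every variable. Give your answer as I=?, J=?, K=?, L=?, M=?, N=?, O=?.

I=5, J=4, K=6, L=3, M=7, N=1, O=2

O's domain is down to {2}, so O = 2. Remove 2 from I, K.
K has just one choice, so K = 6. So I, J, M can't be 6.
I has just one choice, so I = 5. So L, N can't be 5.
That leaves J = 4. Remove 4 from M.
L has just one choice, so L = 3.
M's domain is down to {7}, so M = 7.
That leaves N = 1.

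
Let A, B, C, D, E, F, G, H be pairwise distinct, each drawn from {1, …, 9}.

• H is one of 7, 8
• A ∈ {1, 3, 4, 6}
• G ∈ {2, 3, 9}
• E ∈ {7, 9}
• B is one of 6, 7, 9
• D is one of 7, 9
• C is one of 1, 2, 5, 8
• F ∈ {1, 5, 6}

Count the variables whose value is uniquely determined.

D and E between them cover only {7, 9} — a naked pair. Remove those values from B, G, H.
B's domain is down to {6}, so B = 6. Strike 6 from A, F.
That leaves H = 8. Strike 8 from C.
Determined: B=6, H=8. The other variables each still have more than one consistent value. That makes 2.

2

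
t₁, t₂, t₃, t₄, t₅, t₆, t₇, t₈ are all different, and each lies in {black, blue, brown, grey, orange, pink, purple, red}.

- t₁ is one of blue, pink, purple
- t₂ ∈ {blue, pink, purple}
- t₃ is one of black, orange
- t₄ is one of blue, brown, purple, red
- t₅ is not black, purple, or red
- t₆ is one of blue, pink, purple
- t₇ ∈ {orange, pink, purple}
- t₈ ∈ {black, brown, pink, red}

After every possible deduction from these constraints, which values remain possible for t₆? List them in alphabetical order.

The 8 variables together cover exactly {black, blue, brown, grey, orange, pink, purple, red} — 8 values for 8 variables — and grey appears only in t₅'s list, so t₅ = grey.
t₁, t₂, t₆ between them cover only {blue, pink, purple} — a naked triple. Remove those values from t₄, t₇, t₈.
t₇ must be orange (only option left). Strike orange from t₃.
t₃'s domain is down to {black}, so t₃ = black. Remove black from t₈.
No further eliminations apply; t₆ can still be any of blue, pink, purple.

blue, pink, purple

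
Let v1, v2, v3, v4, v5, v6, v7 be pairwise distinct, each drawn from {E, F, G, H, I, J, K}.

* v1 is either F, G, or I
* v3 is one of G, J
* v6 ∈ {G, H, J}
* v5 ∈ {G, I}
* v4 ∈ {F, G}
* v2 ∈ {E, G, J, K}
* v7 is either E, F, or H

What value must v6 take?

The 7 variables draw from only 7 values {E, F, G, H, I, J, K}, so each is used; only v2 can be K, hence v2 = K.
Among the 6 still-open variables, E fits only v7 (and all 6 values in {E, F, G, H, I, J} must be used), so v7 = E.
The 5 still-open variables together cover exactly {F, G, H, I, J} — 5 values for 5 variables — and H appears only in v6's list, so v6 = H.

H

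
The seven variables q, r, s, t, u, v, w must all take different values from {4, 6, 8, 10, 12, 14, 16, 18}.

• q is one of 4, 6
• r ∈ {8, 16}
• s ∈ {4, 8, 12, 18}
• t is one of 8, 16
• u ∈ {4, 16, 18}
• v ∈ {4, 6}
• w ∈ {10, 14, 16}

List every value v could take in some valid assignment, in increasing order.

4, 6

The 2 variables q and v are confined to {4, 6}, which locks those values in; drop them from s, u.
r and t between them cover only {8, 16} — a naked pair. Remove those values from s, u, w.
u has just one choice, so u = 18. Eliminate 18 elsewhere: s.
s's domain is down to {12}, so s = 12.
No further eliminations apply; v can still be any of 4, 6.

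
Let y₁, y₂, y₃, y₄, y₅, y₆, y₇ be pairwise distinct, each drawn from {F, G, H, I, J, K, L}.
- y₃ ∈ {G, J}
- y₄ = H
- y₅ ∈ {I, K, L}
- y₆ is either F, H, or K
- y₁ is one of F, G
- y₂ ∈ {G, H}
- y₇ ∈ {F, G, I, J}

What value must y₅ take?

L

y₄'s domain is down to {H}, so y₄ = H. Strike H from y₂, y₆.
That leaves y₂ = G. Strike G from y₁, y₃, y₇.
That leaves y₃ = J. Remove J from y₇.
y₁ has just one choice, so y₁ = F. Eliminate F elsewhere: y₆, y₇.
y₆ has just one choice, so y₆ = K. Remove K from y₅.
y₇ must be I (only option left). Eliminate I elsewhere: y₅.
So y₅ = L.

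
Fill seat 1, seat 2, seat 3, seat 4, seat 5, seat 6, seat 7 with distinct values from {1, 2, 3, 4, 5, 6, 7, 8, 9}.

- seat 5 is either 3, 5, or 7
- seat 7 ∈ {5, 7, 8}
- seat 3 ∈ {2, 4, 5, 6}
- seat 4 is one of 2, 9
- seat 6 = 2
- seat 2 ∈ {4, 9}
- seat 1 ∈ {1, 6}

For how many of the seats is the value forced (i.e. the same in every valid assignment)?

3

seat 6 must be 2 (only option left). Strike 2 from seat 3, seat 4.
seat 4's domain is down to {9}, so seat 4 = 9. So seat 2 can't be 9.
seat 2 must be 4 (only option left). Eliminate 4 elsewhere: seat 3.
Determined: seat 2=4, seat 4=9, seat 6=2. The other seats each still have more than one consistent value. That makes 3.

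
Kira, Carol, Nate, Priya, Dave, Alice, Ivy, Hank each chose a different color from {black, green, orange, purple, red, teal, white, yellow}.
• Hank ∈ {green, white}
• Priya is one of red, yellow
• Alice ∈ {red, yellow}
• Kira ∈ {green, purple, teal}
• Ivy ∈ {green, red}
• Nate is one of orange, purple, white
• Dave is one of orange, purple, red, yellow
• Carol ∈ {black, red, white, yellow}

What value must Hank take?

Among the 8 variables, black fits only Carol (and all 8 values in {black, green, orange, purple, red, teal, white, yellow} must be used), so Carol = black.
Among the 7 still-open variables, teal fits only Kira (and all 7 values in {green, orange, purple, red, teal, white, yellow} must be used), so Kira = teal.
The 2 variables Priya and Alice are confined to {red, yellow}, which locks those values in; drop them from Dave, Ivy.
Ivy must be green (only option left). So Hank can't be green.
So Hank = white.

white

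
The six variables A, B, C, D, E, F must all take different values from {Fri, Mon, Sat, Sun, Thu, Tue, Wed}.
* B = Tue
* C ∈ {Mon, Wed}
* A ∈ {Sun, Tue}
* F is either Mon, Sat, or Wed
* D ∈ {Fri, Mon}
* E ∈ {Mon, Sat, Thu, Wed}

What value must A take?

B's domain is down to {Tue}, so B = Tue. Eliminate Tue elsewhere: A.
So A = Sun.

Sun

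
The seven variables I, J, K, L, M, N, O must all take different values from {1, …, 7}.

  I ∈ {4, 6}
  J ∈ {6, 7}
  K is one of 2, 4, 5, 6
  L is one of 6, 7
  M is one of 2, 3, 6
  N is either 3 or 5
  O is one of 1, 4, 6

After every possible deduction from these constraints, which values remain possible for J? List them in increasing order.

The 7 variables together cover exactly {1, 2, 3, 4, 5, 6, 7} — 7 values for 7 variables — and 1 appears only in O's list, so O = 1.
J and L share exactly the 2 values {6, 7}; by pigeonhole those values go to them, so strike 6, 7 from I, K, M.
That leaves I = 4. So K can't be 4.
No further eliminations apply; J can still be any of 6, 7.

6, 7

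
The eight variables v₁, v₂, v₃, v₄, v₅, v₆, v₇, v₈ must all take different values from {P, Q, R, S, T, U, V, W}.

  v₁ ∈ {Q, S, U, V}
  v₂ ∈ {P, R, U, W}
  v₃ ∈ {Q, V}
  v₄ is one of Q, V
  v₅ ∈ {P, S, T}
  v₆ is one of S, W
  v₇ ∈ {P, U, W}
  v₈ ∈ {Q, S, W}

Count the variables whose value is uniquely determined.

The 8 variables draw from only 8 values {P, Q, R, S, T, U, V, W}, so each is used; only v₂ can be R, hence v₂ = R.
The 7 still-open variables together cover exactly {P, Q, S, T, U, V, W} — 7 values for 7 variables — and T appears only in v₅'s list, so v₅ = T.
Among the 6 still-open variables, P fits only v₇ (and all 6 values in {P, Q, S, U, V, W} must be used), so v₇ = P.
Among the 5 still-open variables, U fits only v₁ (and all 5 values in {Q, S, U, V, W} must be used), so v₁ = U.
v₃ and v₄ share exactly the 2 values {Q, V}; by pigeonhole those values go to them, so strike Q, V from v₈.
Determined: v₁=U, v₂=R, v₅=T, v₇=P. The other variables each still have more than one consistent value. That makes 4.

4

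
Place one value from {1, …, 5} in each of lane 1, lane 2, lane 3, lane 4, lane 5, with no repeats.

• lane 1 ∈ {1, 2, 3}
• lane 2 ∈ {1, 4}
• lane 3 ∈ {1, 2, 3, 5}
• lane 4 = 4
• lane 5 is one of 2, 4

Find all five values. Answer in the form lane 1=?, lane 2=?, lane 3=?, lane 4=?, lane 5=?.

lane 1=3, lane 2=1, lane 3=5, lane 4=4, lane 5=2

lane 4 has just one choice, so lane 4 = 4. Remove 4 from lane 2, lane 5.
lane 5 has just one choice, so lane 5 = 2. Strike 2 from lane 1, lane 3.
lane 2 must be 1 (only option left). Remove 1 from lane 1, lane 3.
lane 1 has just one choice, so lane 1 = 3. Eliminate 3 elsewhere: lane 3.
lane 3 must be 5 (only option left).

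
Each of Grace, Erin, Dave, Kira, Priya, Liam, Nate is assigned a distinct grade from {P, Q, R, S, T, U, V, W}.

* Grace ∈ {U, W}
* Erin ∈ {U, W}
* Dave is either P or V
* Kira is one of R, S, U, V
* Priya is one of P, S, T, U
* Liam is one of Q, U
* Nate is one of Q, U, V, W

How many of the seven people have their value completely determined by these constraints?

Grace and Erin share exactly the 2 values {U, W}; by pigeonhole those values go to them, so strike U, W from Kira, Priya, Liam, Nate.
Liam's domain is down to {Q}, so Liam = Q. Eliminate Q elsewhere: Nate.
Nate has just one choice, so Nate = V. Remove V from Dave, Kira.
That leaves Dave = P. Eliminate P elsewhere: Priya.
Determined: Dave=P, Liam=Q, Nate=V. The other people each still have more than one consistent value. That makes 3.

3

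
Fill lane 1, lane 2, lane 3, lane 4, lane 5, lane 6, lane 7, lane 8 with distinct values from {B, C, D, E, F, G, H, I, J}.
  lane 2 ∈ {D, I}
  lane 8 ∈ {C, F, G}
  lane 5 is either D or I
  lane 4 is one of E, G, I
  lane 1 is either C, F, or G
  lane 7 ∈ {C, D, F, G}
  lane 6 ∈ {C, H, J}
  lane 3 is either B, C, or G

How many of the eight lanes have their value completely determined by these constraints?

The 2 variables lane 2 and lane 5 are confined to {D, I}, which locks those values in; drop them from lane 4, lane 7.
The 3 variables lane 1, lane 7, lane 8 are confined to {C, F, G}, which locks those values in; drop them from lane 3, lane 4, lane 6.
lane 3 must be B (only option left).
That leaves lane 4 = E.
Determined: lane 3=B, lane 4=E. The other lanes each still have more than one consistent value. That makes 2.

2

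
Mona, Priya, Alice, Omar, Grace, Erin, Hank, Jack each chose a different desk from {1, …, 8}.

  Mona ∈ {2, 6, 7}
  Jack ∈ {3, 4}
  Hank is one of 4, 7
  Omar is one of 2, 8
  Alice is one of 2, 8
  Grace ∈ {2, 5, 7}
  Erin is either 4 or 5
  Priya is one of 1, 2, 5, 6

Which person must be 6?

Mona

The 8 variables together cover exactly {1, 2, 3, 4, 5, 6, 7, 8} — 8 values for 8 variables — and 1 appears only in Priya's list, so Priya = 1.
The 7 still-open variables together cover exactly {2, 3, 4, 5, 6, 7, 8} — 7 values for 7 variables — and 3 appears only in Jack's list, so Jack = 3.
Among the 6 still-open variables, 6 fits only Mona (and all 6 values in {2, 4, 5, 6, 7, 8} must be used), so Mona = 6.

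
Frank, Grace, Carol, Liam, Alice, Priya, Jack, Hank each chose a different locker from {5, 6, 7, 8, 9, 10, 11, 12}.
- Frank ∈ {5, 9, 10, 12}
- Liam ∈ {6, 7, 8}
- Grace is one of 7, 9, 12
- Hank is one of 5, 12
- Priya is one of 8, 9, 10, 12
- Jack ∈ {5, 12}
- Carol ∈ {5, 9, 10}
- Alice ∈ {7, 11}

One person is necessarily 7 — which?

Grace

The 8 variables draw from only 8 values {5, 6, 7, 8, 9, 10, 11, 12}, so each is used; only Liam can be 6, hence Liam = 6.
Among the 7 still-open variables, 8 fits only Priya (and all 7 values in {5, 7, 8, 9, 10, 11, 12} must be used), so Priya = 8.
The 6 still-open variables together cover exactly {5, 7, 9, 10, 11, 12} — 6 values for 6 variables — and 11 appears only in Alice's list, so Alice = 11.
The 5 still-open variables draw from only 5 values {5, 7, 9, 10, 12}, so each is used; only Grace can be 7, hence Grace = 7.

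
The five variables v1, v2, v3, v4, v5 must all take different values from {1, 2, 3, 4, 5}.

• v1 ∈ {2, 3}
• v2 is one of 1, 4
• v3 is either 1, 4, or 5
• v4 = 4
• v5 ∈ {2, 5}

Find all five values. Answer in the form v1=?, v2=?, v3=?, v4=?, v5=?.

v4 must be 4 (only option left). Remove 4 from v2, v3.
v2 must be 1 (only option left). Strike 1 from v3.
v3 has just one choice, so v3 = 5. So v5 can't be 5.
That leaves v5 = 2. Eliminate 2 elsewhere: v1.
v1 must be 3 (only option left).

v1=3, v2=1, v3=5, v4=4, v5=2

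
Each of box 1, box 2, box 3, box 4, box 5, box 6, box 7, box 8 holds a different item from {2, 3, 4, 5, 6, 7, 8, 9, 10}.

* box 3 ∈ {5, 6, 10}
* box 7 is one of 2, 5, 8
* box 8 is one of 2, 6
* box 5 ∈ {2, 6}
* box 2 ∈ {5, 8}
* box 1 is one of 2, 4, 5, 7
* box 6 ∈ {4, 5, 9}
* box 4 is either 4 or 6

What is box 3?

Among the 8 variables, 7 fits only box 1 (and all 8 values in {2, 4, 5, 6, 7, 8, 9, 10} must be used), so box 1 = 7.
The 7 still-open variables draw from only 7 values {2, 4, 5, 6, 8, 9, 10}, so each is used; only box 6 can be 9, hence box 6 = 9.
The 6 still-open variables together cover exactly {2, 4, 5, 6, 8, 10} — 6 values for 6 variables — and 4 appears only in box 4's list, so box 4 = 4.
Among the 5 still-open variables, 10 fits only box 3 (and all 5 values in {2, 5, 6, 8, 10} must be used), so box 3 = 10.

10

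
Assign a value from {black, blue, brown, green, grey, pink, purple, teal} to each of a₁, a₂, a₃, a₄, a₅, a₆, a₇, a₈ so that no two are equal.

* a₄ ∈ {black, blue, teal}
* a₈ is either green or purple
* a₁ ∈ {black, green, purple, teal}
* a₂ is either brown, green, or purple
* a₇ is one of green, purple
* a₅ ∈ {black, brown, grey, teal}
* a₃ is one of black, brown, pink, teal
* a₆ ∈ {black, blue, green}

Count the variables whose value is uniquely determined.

The 8 variables draw from only 8 values {black, blue, brown, green, grey, pink, purple, teal}, so each is used; only a₅ can be grey, hence a₅ = grey.
The 7 still-open variables together cover exactly {black, blue, brown, green, pink, purple, teal} — 7 values for 7 variables — and pink appears only in a₃'s list, so a₃ = pink.
The 6 still-open variables draw from only 6 values {black, blue, brown, green, purple, teal}, so each is used; only a₂ can be brown, hence a₂ = brown.
a₇ and a₈ share exactly the 2 values {green, purple}; by pigeonhole those values go to them, so strike green, purple from a₁, a₆.
Determined: a₂=brown, a₃=pink, a₅=grey. The other variables each still have more than one consistent value. That makes 3.

3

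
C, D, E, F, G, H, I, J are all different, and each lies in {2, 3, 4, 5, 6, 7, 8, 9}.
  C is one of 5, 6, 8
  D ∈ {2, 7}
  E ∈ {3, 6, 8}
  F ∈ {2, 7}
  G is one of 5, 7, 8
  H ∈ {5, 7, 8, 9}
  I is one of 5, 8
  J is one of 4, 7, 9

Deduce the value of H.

9

Among the 8 variables, 3 fits only E (and all 8 values in {2, 3, 4, 5, 6, 7, 8, 9} must be used), so E = 3.
Among the 7 still-open variables, 4 fits only J (and all 7 values in {2, 4, 5, 6, 7, 8, 9} must be used), so J = 4.
The 6 still-open variables draw from only 6 values {2, 5, 6, 7, 8, 9}, so each is used; only C can be 6, hence C = 6.
The 5 still-open variables together cover exactly {2, 5, 7, 8, 9} — 5 values for 5 variables — and 9 appears only in H's list, so H = 9.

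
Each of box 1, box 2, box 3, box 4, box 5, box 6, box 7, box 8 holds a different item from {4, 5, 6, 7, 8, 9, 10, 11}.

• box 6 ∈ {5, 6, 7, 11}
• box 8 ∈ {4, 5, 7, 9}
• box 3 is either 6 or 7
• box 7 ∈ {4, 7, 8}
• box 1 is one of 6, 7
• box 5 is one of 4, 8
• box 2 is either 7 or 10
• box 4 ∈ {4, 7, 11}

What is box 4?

11

Among the 8 variables, 9 fits only box 8 (and all 8 values in {4, 5, 6, 7, 8, 9, 10, 11} must be used), so box 8 = 9.
The 7 still-open variables draw from only 7 values {4, 5, 6, 7, 8, 10, 11}, so each is used; only box 6 can be 5, hence box 6 = 5.
The 6 still-open variables draw from only 6 values {4, 6, 7, 8, 10, 11}, so each is used; only box 2 can be 10, hence box 2 = 10.
The 5 still-open variables draw from only 5 values {4, 6, 7, 8, 11}, so each is used; only box 4 can be 11, hence box 4 = 11.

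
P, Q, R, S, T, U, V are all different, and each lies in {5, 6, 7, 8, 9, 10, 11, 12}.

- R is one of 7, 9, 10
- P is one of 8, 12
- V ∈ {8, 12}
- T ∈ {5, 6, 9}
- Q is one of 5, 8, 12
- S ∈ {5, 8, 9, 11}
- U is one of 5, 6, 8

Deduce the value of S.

11

The 2 variables P and V are confined to {8, 12}, which locks those values in; drop them from Q, S, U.
That leaves Q = 5. Strike 5 from S, T, U.
U has just one choice, so U = 6. Strike 6 from T.
T has just one choice, so T = 9. Remove 9 from R, S.
So S = 11.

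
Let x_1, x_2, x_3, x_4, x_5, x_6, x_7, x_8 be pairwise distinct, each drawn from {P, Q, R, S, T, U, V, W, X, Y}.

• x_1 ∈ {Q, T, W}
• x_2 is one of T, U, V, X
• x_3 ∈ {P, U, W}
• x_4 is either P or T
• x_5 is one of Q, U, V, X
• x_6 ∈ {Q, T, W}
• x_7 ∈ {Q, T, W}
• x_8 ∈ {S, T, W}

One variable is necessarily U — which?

x_3

The 8 variables together cover exactly {P, Q, S, T, U, V, W, X} — 8 values for 8 variables — and S appears only in x_8's list, so x_8 = S.
The 3 variables x_1, x_6, x_7 are confined to {Q, T, W}, which locks those values in; drop them from x_2, x_3, x_4, x_5.
That leaves x_4 = P. Remove P from x_3.
So U goes to x_3.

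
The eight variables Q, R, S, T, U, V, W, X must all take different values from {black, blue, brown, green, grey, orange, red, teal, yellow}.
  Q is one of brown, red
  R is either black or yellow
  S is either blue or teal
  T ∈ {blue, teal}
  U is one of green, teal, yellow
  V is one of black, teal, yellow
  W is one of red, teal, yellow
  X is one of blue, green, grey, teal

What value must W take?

red

Among the 8 variables, brown fits only Q (and all 8 values in {black, blue, brown, green, grey, red, teal, yellow} must be used), so Q = brown.
The 7 still-open variables together cover exactly {black, blue, green, grey, red, teal, yellow} — 7 values for 7 variables — and grey appears only in X's list, so X = grey.
The 6 still-open variables together cover exactly {black, blue, green, red, teal, yellow} — 6 values for 6 variables — and green appears only in U's list, so U = green.
Among the 5 still-open variables, red fits only W (and all 5 values in {black, blue, red, teal, yellow} must be used), so W = red.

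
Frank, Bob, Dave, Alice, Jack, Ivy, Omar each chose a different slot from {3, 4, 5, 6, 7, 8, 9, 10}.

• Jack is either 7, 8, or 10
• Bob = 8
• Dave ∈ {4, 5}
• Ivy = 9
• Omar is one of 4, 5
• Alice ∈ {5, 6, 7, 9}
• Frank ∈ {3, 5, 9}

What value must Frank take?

3

Bob's domain is down to {8}, so Bob = 8. Remove 8 from Jack.
Ivy has just one choice, so Ivy = 9. Strike 9 from Frank, Alice.
Dave and Omar share exactly the 2 values {4, 5}; by pigeonhole those values go to them, so strike 4, 5 from Frank, Alice.
So Frank = 3.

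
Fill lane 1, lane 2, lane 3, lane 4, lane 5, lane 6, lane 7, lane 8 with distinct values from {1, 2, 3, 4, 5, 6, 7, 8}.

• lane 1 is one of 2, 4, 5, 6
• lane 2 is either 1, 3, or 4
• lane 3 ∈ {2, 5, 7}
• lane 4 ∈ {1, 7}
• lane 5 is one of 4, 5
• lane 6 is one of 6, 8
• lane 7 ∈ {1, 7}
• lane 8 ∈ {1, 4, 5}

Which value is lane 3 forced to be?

2

The 8 variables draw from only 8 values {1, 2, 3, 4, 5, 6, 7, 8}, so each is used; only lane 2 can be 3, hence lane 2 = 3.
The 7 still-open variables together cover exactly {1, 2, 4, 5, 6, 7, 8} — 7 values for 7 variables — and 8 appears only in lane 6's list, so lane 6 = 8.
The 6 still-open variables draw from only 6 values {1, 2, 4, 5, 6, 7}, so each is used; only lane 1 can be 6, hence lane 1 = 6.
Among the 5 still-open variables, 2 fits only lane 3 (and all 5 values in {1, 2, 4, 5, 7} must be used), so lane 3 = 2.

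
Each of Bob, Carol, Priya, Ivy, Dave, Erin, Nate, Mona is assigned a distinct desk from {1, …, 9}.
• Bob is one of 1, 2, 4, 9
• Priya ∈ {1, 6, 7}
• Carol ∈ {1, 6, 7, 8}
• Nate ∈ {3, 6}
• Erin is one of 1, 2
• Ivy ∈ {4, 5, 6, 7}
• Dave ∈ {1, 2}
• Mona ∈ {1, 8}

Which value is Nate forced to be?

Dave and Erin share exactly the 2 values {1, 2}; by pigeonhole those values go to them, so strike 1, 2 from Bob, Carol, Priya, Mona.
That leaves Mona = 8. Eliminate 8 elsewhere: Carol.
Carol and Priya share exactly the 2 values {6, 7}; by pigeonhole those values go to them, so strike 6, 7 from Ivy, Nate.
So Nate = 3.

3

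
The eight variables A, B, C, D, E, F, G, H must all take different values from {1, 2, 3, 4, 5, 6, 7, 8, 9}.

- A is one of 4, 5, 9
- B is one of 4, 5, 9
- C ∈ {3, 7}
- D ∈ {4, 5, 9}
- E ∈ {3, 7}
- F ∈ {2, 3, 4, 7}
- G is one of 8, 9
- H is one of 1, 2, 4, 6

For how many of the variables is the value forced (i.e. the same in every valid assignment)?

The 2 variables C and E are confined to {3, 7}, which locks those values in; drop them from F.
A, B, D share exactly the 3 values {4, 5, 9}; by pigeonhole those values go to them, so strike 4, 5, 9 from F, G, H.
F has just one choice, so F = 2. Eliminate 2 elsewhere: H.
That leaves G = 8.
Determined: F=2, G=8. The other variables each still have more than one consistent value. That makes 2.

2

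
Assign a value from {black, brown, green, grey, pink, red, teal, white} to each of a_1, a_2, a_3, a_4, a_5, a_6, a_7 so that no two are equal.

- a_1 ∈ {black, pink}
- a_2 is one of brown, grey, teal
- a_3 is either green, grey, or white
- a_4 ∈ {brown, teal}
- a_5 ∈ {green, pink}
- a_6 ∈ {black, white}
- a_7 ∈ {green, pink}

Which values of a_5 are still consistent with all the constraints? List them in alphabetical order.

The 2 variables a_5 and a_7 are confined to {green, pink}, which locks those values in; drop them from a_1, a_3.
a_1's domain is down to {black}, so a_1 = black. Strike black from a_6.
a_6's domain is down to {white}, so a_6 = white. Remove white from a_3.
That leaves a_3 = grey. Remove grey from a_2.
No further eliminations apply; a_5 can still be any of green, pink.

green, pink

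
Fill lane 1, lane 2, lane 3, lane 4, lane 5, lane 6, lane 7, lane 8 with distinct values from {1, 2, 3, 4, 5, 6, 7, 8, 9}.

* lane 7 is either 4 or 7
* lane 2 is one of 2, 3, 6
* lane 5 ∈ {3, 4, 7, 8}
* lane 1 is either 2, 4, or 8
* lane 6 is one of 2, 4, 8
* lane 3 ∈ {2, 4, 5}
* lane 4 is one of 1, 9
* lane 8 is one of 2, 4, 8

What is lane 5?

3

The 3 variables lane 1, lane 6, lane 8 are confined to {2, 4, 8}, which locks those values in; drop them from lane 2, lane 3, lane 5, lane 7.
lane 3 must be 5 (only option left).
lane 7 must be 7 (only option left). Eliminate 7 elsewhere: lane 5.
So lane 5 = 3.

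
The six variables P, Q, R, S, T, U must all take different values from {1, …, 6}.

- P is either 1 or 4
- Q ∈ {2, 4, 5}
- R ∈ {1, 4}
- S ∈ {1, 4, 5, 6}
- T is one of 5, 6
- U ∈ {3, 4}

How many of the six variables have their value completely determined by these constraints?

2

The 6 variables together cover exactly {1, 2, 3, 4, 5, 6} — 6 values for 6 variables — and 2 appears only in Q's list, so Q = 2.
Among the 5 still-open variables, 3 fits only U (and all 5 values in {1, 3, 4, 5, 6} must be used), so U = 3.
P and R share exactly the 2 values {1, 4}; by pigeonhole those values go to them, so strike 1, 4 from S.
Determined: Q=2, U=3. The other variables each still have more than one consistent value. That makes 2.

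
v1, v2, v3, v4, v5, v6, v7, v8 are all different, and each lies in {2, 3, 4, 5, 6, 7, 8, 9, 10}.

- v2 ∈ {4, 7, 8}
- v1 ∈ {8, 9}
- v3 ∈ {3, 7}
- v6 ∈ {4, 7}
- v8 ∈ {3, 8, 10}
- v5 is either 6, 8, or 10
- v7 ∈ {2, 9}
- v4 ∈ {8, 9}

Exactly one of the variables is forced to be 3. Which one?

v3

The 8 variables together cover exactly {2, 3, 4, 6, 7, 8, 9, 10} — 8 values for 8 variables — and 2 appears only in v7's list, so v7 = 2.
The 7 still-open variables together cover exactly {3, 4, 6, 7, 8, 9, 10} — 7 values for 7 variables — and 6 appears only in v5's list, so v5 = 6.
Among the 6 still-open variables, 10 fits only v8 (and all 6 values in {3, 4, 7, 8, 9, 10} must be used), so v8 = 10.
The 5 still-open variables draw from only 5 values {3, 4, 7, 8, 9}, so each is used; only v3 can be 3, hence v3 = 3.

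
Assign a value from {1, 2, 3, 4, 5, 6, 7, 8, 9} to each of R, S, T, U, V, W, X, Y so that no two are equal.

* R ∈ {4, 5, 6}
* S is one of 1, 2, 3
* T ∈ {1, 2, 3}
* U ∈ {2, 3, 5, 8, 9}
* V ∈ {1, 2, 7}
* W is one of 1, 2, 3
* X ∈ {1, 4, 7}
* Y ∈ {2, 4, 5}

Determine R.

6

The 3 variables S, T, W are confined to {1, 2, 3}, which locks those values in; drop them from U, V, X, Y.
V's domain is down to {7}, so V = 7. Remove 7 from X.
That leaves X = 4. So R, Y can't be 4.
That leaves Y = 5. Strike 5 from R, U.
So R = 6.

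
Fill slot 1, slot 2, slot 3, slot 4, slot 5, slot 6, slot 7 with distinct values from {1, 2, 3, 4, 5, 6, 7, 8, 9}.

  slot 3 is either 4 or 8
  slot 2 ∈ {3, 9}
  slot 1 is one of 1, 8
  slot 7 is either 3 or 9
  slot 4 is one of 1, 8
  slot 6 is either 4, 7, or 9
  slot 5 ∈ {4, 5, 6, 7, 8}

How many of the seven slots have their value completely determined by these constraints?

2

slot 1 and slot 4 share exactly the 2 values {1, 8}; by pigeonhole those values go to them, so strike 1, 8 from slot 3, slot 5.
That leaves slot 3 = 4. Remove 4 from slot 5, slot 6.
slot 2 and slot 7 between them cover only {3, 9} — a naked pair. Remove those values from slot 6.
slot 6 must be 7 (only option left). Eliminate 7 elsewhere: slot 5.
Determined: slot 3=4, slot 6=7. The other slots each still have more than one consistent value. That makes 2.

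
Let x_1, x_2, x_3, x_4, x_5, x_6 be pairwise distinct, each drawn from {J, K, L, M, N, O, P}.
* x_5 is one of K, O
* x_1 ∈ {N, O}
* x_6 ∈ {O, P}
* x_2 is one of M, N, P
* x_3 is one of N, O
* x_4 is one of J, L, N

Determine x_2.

M

x_1 and x_3 between them cover only {N, O} — a naked pair. Remove those values from x_2, x_4, x_5, x_6.
x_5's domain is down to {K}, so x_5 = K.
x_6 has just one choice, so x_6 = P. Remove P from x_2.
So x_2 = M.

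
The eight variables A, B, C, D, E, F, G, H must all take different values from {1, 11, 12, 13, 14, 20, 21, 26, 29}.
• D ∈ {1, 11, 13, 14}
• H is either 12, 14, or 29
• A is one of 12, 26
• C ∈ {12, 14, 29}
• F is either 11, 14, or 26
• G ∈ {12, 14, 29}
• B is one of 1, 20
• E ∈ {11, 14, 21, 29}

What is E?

21

C, G, H between them cover only {12, 14, 29} — a naked triple. Remove those values from A, D, E, F.
A has just one choice, so A = 26. Strike 26 from F.
F has just one choice, so F = 11. Remove 11 from D, E.
So E = 21.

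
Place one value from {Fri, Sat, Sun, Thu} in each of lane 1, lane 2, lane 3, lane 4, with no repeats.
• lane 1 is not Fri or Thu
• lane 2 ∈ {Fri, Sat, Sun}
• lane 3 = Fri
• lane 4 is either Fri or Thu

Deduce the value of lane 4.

lane 3's domain is down to {Fri}, so lane 3 = Fri. Eliminate Fri elsewhere: lane 2, lane 4.
So lane 4 = Thu.

Thu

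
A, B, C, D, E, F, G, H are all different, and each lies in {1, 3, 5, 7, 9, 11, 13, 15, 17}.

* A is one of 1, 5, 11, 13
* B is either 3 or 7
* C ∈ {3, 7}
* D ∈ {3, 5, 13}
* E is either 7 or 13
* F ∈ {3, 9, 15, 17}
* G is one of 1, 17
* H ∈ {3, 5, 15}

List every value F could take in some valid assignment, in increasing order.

9, 17

B and C share exactly the 2 values {3, 7}; by pigeonhole those values go to them, so strike 3, 7 from D, E, F, H.
E must be 13 (only option left). Remove 13 from A, D.
D's domain is down to {5}, so D = 5. Strike 5 from A, H.
That leaves H = 15. Strike 15 from F.
No further eliminations apply; F can still be any of 9, 17.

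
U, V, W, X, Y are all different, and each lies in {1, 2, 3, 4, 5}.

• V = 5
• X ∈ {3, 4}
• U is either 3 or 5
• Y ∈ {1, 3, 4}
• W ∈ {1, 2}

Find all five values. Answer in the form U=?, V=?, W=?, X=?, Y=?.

V must be 5 (only option left). Strike 5 from U.
U has just one choice, so U = 3. Strike 3 from X, Y.
That leaves X = 4. Strike 4 from Y.
Y has just one choice, so Y = 1. Eliminate 1 elsewhere: W.
W's domain is down to {2}, so W = 2.

U=3, V=5, W=2, X=4, Y=1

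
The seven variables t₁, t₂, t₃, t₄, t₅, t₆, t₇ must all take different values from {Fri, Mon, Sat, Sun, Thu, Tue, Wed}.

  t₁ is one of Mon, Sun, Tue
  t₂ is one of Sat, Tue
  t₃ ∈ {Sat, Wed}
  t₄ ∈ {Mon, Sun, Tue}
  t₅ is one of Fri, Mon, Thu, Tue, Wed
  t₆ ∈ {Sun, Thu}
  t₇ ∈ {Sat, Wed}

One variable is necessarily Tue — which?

t₂

Among the 7 variables, Fri fits only t₅ (and all 7 values in {Fri, Mon, Sat, Sun, Thu, Tue, Wed} must be used), so t₅ = Fri.
Among the 6 still-open variables, Thu fits only t₆ (and all 6 values in {Mon, Sat, Sun, Thu, Tue, Wed} must be used), so t₆ = Thu.
t₃ and t₇ share exactly the 2 values {Sat, Wed}; by pigeonhole those values go to them, so strike Sat, Wed from t₂.
So Tue goes to t₂.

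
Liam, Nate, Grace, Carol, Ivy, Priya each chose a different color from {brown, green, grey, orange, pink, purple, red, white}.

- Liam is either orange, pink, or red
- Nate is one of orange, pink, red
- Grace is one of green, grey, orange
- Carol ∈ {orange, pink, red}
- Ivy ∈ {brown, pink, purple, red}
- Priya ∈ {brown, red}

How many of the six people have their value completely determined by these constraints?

Liam, Nate, Carol share exactly the 3 values {orange, pink, red}; by pigeonhole those values go to them, so strike orange, pink, red from Grace, Ivy, Priya.
Priya has just one choice, so Priya = brown. So Ivy can't be brown.
That leaves Ivy = purple.
Determined: Ivy=purple, Priya=brown. The other people each still have more than one consistent value. That makes 2.

2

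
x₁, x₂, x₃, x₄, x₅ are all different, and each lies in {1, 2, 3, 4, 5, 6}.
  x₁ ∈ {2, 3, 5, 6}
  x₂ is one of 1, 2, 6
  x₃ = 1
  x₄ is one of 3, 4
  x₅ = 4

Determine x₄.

x₃ has just one choice, so x₃ = 1. So x₂ can't be 1.
x₅ has just one choice, so x₅ = 4. Eliminate 4 elsewhere: x₄.
So x₄ = 3.

3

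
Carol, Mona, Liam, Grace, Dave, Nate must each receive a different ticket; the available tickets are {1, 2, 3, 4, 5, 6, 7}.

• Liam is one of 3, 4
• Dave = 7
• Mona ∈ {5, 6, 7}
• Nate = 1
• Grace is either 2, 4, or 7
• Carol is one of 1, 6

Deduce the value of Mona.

Dave must be 7 (only option left). Eliminate 7 elsewhere: Mona, Grace.
That leaves Nate = 1. Strike 1 from Carol.
Carol must be 6 (only option left). Strike 6 from Mona.
So Mona = 5.

5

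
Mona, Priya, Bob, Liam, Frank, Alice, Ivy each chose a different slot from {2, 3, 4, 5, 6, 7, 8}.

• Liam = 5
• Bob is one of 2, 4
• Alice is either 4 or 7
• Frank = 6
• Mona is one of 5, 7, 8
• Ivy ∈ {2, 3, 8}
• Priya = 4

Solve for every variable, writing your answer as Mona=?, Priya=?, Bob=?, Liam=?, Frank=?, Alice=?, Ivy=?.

Priya's domain is down to {4}, so Priya = 4. Strike 4 from Bob, Alice.
Bob must be 2 (only option left). Strike 2 from Ivy.
Liam must be 5 (only option left). Strike 5 from Mona.
That leaves Frank = 6.
Alice must be 7 (only option left). Eliminate 7 elsewhere: Mona.
Mona's domain is down to {8}, so Mona = 8. So Ivy can't be 8.
That leaves Ivy = 3.

Mona=8, Priya=4, Bob=2, Liam=5, Frank=6, Alice=7, Ivy=3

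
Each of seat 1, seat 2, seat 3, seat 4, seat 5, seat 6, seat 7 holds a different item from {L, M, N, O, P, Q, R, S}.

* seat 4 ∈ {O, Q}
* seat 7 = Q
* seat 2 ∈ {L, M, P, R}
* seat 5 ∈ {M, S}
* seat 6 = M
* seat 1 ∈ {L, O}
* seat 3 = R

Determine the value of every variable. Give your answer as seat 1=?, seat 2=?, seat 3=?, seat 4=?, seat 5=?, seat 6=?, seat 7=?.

seat 3's domain is down to {R}, so seat 3 = R. Strike R from seat 2.
seat 6 must be M (only option left). Eliminate M elsewhere: seat 2, seat 5.
seat 7's domain is down to {Q}, so seat 7 = Q. Eliminate Q elsewhere: seat 4.
seat 4 has just one choice, so seat 4 = O. So seat 1 can't be O.
seat 5's domain is down to {S}, so seat 5 = S.
seat 1's domain is down to {L}, so seat 1 = L. Eliminate L elsewhere: seat 2.
seat 2 must be P (only option left).

seat 1=L, seat 2=P, seat 3=R, seat 4=O, seat 5=S, seat 6=M, seat 7=Q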